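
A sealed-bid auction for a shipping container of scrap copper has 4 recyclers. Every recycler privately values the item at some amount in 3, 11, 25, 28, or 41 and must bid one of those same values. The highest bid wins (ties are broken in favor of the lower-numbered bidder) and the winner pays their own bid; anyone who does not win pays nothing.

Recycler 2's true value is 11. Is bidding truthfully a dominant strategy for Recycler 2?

Yes

Check each profile of the others' bids and compare truth against every alternative bid.
Others bid (3, 3, 3): truth gives 0, best alternative gives 0.
Others bid (3, 3, 11): truth gives 0, best alternative gives 0.
Others bid (3, 3, 25): truth gives 0, best alternative gives 0.
Others bid (3, 3, 28): truth gives 0, best alternative gives 0.
Others bid (3, 3, 41): truth gives 0, best alternative gives 0.
Others bid (3, 11, 3): truth gives 0, best alternative gives 0.
(Remaining 119 profiles checked similarly; truth is weakly best in each.)
In every case the truthful bid is at least as good as any alternative, so it is a dominant strategy.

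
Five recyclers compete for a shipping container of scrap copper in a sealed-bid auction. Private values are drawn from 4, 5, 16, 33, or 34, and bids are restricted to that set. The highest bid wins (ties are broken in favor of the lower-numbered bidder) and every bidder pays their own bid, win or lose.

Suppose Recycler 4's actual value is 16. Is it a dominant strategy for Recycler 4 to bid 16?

Consider the case where Recycler 1 bids 4, Recycler 2 bids 4, Recycler 3 bids 4 and Recycler 5 bids 4.
Truthful bid 16: wins, pays 16, utility 16 - 16 = 0.
Bid 5 instead: wins, pays 5, utility 16 - 5 = 11.
Since 11 > 0, bidding 5 is strictly better here, so truthful bidding is not dominant.

No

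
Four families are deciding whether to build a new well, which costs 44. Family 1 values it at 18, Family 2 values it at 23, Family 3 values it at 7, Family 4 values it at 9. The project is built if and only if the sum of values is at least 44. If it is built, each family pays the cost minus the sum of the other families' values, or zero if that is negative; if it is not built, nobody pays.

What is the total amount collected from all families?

Total value 57 ≥ cost 44, so it is built.
Family 1: others sum to 39; max(0, 44 - 39) = 5.
Family 2: others sum to 34; max(0, 44 - 34) = 10.
Family 3: others sum to 50; max(0, 44 - 50) = 0.
Family 4: others sum to 48; max(0, 44 - 48) = 0.
Total collected = 5 + 10 + 0 + 0 = 15.

15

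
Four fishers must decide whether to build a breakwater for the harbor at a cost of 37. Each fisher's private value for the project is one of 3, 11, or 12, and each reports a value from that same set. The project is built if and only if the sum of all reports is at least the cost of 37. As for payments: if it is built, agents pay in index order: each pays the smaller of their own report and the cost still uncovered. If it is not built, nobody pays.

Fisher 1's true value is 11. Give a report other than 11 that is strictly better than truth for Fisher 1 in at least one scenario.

3

Suppose Fisher 2 reports 11, Fisher 3 reports 11 and Fisher 4 reports 12.
Report 11: project built, pays 11, utility 11 - 11 = 0.
Report 3: project built, pays 3, utility 11 - 3 = 8.
So reporting 3 beats truth here (8 > 0).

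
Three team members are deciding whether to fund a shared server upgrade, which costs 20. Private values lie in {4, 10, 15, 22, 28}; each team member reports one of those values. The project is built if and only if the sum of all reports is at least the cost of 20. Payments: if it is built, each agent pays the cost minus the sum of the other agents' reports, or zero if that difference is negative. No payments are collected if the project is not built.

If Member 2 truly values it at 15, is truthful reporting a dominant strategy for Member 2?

Check each profile of the others' reports and compare truth against every alternative report.
Others report (4, 22): truth gives 15, best alternative gives 15.
Others report (4, 28): truth gives 15, best alternative gives 15.
Others report (10, 10): truth gives 15, best alternative gives 15.
Others report (10, 15): truth gives 15, best alternative gives 15.
Others report (10, 22): truth gives 15, best alternative gives 15.
Others report (10, 28): truth gives 15, best alternative gives 15.
(Remaining 19 profiles checked similarly; truth is weakly best in each.)
In every case the truthful report is at least as good as any alternative, so it is a dominant strategy.

Yes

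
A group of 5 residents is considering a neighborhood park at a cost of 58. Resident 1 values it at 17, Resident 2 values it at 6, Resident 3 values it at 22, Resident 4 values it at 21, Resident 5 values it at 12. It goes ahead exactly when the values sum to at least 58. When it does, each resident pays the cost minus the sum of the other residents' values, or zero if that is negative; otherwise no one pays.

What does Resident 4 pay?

1

Total value 78 ≥ cost 58, so the project is built.
The other residents' values sum to 57.
Cost minus that sum is 58 - 57 = 1.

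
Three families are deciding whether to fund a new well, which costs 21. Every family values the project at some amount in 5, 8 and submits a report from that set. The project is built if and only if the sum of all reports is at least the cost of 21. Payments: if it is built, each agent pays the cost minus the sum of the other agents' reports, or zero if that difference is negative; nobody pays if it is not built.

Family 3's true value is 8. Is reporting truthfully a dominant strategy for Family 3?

Yes

Check each profile of the others' reports and compare truth against every alternative report.
Others report (8, 8): truth gives 3, best alternative gives 3.
Others report (5, 5): truth gives 0, best alternative gives 0.
Others report (5, 8): truth gives 0, best alternative gives 0.
Others report (8, 5): truth gives 0, best alternative gives 0.
In every case the truthful report is at least as good as any alternative, so it is a dominant strategy.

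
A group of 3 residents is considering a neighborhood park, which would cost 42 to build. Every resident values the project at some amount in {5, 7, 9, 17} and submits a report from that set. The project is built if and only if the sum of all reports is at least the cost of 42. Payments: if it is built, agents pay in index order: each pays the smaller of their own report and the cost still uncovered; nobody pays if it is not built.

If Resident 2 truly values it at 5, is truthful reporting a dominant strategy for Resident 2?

Yes

Check each profile of the others' reports and compare truth against every alternative report.
Others report (5, 5): truth gives 0, best alternative gives 0.
Others report (5, 7): truth gives 0, best alternative gives 0.
Others report (5, 9): truth gives 0, best alternative gives 0.
Others report (5, 17): truth gives 0, best alternative gives 0.
Others report (7, 5): truth gives 0, best alternative gives 0.
Others report (7, 7): truth gives 0, best alternative gives 0.
(Remaining 10 profiles checked similarly; truth is weakly best in each.)
In every case the truthful report is at least as good as any alternative, so it is a dominant strategy.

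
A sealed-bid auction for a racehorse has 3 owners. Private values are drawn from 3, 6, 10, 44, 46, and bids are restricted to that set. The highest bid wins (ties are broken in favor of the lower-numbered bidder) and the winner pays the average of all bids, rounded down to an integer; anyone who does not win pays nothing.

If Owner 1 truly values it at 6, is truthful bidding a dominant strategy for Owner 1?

No

Consider the case where Owner 2 bids 3 and Owner 3 bids 3.
Truthful bid 6: wins, pays 4, utility 6 - 4 = 2.
Bid 3 instead: wins, pays 3, utility 6 - 3 = 3.
Since 3 > 2, bidding 3 is strictly better here, so truthful bidding is not dominant.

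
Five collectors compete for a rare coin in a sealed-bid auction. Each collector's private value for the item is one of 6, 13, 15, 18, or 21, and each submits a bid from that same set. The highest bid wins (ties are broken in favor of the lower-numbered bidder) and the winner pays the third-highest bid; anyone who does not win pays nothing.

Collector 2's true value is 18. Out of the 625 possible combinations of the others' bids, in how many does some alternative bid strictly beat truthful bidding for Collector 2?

Others bid (6, 6, 6, 21): truth gives 0; bid 21 gives 12 > 0. Violating.
Others bid (6, 6, 13, 21): truth gives 0; bid 21 gives 5 > 0. Violating.
Others bid (6, 6, 15, 21): truth gives 0; bid 21 gives 3 > 0. Violating.
Others bid (6, 6, 21, 6): truth gives 0; bid 21 gives 12 > 0. Violating.
Others bid (6, 6, 6, 6): truth gives 12; no alternative beats it.
Others bid (6, 6, 6, 13): truth gives 12; no alternative beats it.
(Checking all 625 profiles: 108 have a profitable deviation, 517 do not.)

108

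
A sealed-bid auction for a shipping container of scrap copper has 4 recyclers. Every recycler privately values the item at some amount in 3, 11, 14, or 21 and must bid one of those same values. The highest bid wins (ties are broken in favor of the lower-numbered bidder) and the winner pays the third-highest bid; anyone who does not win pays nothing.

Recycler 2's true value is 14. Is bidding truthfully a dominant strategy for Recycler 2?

Consider the case where Recycler 1 bids 3, Recycler 3 bids 3 and Recycler 4 bids 21.
Truthful bid 14: loses, pays 0, utility 0.
Bid 21 instead: wins, pays 3, utility 14 - 3 = 11.
Since 11 > 0, bidding 21 is strictly better here, so truthful bidding is not dominant.

No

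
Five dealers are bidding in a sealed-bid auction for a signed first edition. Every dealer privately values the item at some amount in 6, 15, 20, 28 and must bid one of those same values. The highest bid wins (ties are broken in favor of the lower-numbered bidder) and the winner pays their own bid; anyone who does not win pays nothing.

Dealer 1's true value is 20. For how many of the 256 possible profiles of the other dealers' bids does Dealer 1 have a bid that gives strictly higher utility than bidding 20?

16

Others bid (6, 6, 6, 6): truth gives 0; bid 6 gives 14 > 0. Violating.
Others bid (6, 6, 6, 15): truth gives 0; bid 15 gives 5 > 0. Violating.
Others bid (6, 6, 15, 6): truth gives 0; bid 15 gives 5 > 0. Violating.
Others bid (6, 6, 15, 15): truth gives 0; bid 15 gives 5 > 0. Violating.
Others bid (6, 6, 6, 20): truth gives 0; no alternative beats it.
Others bid (6, 6, 6, 28): truth gives 0; no alternative beats it.
(Checking all 256 profiles: 16 have a profitable deviation, 240 do not.)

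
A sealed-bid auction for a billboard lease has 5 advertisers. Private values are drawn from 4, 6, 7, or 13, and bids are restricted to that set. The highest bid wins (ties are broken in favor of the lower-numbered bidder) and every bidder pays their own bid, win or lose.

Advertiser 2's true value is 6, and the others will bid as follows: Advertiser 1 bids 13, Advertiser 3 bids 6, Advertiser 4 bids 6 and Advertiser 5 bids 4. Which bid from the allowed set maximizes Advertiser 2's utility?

4

Bid 4: loses but pays 4, utility -4.
Bid 6: loses but pays 6, utility -6.
Bid 7: loses but pays 7, utility -7.
Bid 13: loses but pays 13, utility -13.
The best choice is 4 with utility -4.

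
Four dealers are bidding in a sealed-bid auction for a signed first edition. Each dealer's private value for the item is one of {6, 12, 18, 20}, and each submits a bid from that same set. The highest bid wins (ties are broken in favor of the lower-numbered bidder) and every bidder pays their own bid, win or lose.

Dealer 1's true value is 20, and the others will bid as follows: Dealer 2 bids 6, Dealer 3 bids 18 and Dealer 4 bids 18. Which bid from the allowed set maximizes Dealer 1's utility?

Bid 6: loses but pays 6, utility -6.
Bid 12: loses but pays 12, utility -12.
Bid 18: wins, pays 18, utility 20 - 18 = 2.
Bid 20: wins, pays 20, utility 20 - 20 = 0.
The best choice is 18 with utility 2.

18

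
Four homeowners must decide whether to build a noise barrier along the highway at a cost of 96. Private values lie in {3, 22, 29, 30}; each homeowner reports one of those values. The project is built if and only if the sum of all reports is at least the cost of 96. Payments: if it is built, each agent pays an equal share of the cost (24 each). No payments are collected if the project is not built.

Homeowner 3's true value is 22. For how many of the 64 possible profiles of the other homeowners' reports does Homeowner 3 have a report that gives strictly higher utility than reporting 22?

Others report (22, 22, 30): truth gives -2; report 3 gives 0 > -2. Violating.
Others report (22, 29, 29): truth gives -2; report 3 gives 0 > -2. Violating.
Others report (22, 29, 30): truth gives -2; report 3 gives 0 > -2. Violating.
Others report (22, 30, 22): truth gives -2; report 3 gives 0 > -2. Violating.
Others report (3, 3, 3): truth gives 0; no alternative beats it.
Others report (3, 3, 22): truth gives 0; no alternative beats it.
(Checking all 64 profiles: 23 have a profitable deviation, 41 do not.)

23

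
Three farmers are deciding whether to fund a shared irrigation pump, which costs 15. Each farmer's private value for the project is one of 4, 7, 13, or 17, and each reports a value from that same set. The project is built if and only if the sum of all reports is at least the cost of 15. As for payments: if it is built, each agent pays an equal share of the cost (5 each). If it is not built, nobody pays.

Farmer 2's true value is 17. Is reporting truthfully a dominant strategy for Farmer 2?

Yes

Check each profile of the others' reports and compare truth against every alternative report.
Others report (4, 4): truth gives 12, best alternative gives 12.
Others report (4, 7): truth gives 12, best alternative gives 12.
Others report (4, 13): truth gives 12, best alternative gives 12.
Others report (4, 17): truth gives 12, best alternative gives 12.
Others report (7, 4): truth gives 12, best alternative gives 12.
Others report (7, 7): truth gives 12, best alternative gives 12.
(Remaining 10 profiles checked similarly; truth is weakly best in each.)
In every case the truthful report is at least as good as any alternative, so it is a dominant strategy.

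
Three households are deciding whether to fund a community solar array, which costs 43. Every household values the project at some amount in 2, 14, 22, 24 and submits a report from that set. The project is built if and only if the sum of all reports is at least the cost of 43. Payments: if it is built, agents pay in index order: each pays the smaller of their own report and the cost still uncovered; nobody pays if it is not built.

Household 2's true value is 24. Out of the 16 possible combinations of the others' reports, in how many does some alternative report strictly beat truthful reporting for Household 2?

Others report (2, 22): truth gives 0; report 22 gives 2 > 0. Violating.
Others report (2, 24): truth gives 0; report 22 gives 2 > 0. Violating.
Others report (14, 14): truth gives 0; report 22 gives 2 > 0. Violating.
Others report (14, 22): truth gives 0; report 14 gives 10 > 0. Violating.
Others report (2, 2): truth gives 0; no alternative beats it.
Others report (2, 14): truth gives 0; no alternative beats it.
(Checking all 16 profiles: 11 have a profitable deviation, 5 do not.)

11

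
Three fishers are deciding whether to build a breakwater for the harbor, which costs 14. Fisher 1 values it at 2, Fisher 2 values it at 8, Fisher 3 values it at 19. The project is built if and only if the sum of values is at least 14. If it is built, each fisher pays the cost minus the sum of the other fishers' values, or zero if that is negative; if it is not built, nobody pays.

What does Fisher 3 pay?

Total value 29 ≥ cost 14, so the project is built.
The other fishers' values sum to 10.
Cost minus that sum is 14 - 10 = 4.

4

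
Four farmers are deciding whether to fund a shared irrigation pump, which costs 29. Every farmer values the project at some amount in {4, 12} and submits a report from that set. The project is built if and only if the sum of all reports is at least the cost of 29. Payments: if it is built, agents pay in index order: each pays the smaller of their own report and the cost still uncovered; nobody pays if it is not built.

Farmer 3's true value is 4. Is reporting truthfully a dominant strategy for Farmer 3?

Yes

Check each profile of the others' reports and compare truth against every alternative report.
Others report (4, 4, 12): truth gives 0, best alternative gives -8.
Others report (4, 12, 4): truth gives 0, best alternative gives -8.
Others report (4, 12, 12): truth gives 0, best alternative gives -8.
Others report (12, 4, 4): truth gives 0, best alternative gives -8.
Others report (12, 4, 12): truth gives 0, best alternative gives -8.
Others report (12, 12, 4): truth gives 0, best alternative gives -1.
(Remaining 2 profiles checked similarly; truth is weakly best in each.)
In every case the truthful report is at least as good as any alternative, so it is a dominant strategy.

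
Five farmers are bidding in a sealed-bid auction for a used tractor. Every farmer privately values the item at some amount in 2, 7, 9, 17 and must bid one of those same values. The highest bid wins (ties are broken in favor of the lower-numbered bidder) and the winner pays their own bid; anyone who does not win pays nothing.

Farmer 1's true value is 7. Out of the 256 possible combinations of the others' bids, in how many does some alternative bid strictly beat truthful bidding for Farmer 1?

Others bid (2, 2, 2, 2): truth gives 0; bid 2 gives 5 > 0. Violating.
Others bid (2, 2, 2, 7): truth gives 0; no alternative beats it.
Others bid (2, 2, 2, 9): truth gives 0; no alternative beats it.
(Checking all 256 profiles: 1 has a profitable deviation, 255 do not.)

1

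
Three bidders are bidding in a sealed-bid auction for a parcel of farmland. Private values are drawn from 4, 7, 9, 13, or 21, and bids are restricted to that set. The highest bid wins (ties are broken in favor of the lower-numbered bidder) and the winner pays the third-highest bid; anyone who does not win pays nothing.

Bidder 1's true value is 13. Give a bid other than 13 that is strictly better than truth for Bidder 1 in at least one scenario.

21

Suppose Bidder 2 bids 4 and Bidder 3 bids 21.
Bid 13: loses, pays 0, utility 0.
Bid 21: wins, pays 4, utility 13 - 4 = 9.
So bidding 21 beats truth here (9 > 0).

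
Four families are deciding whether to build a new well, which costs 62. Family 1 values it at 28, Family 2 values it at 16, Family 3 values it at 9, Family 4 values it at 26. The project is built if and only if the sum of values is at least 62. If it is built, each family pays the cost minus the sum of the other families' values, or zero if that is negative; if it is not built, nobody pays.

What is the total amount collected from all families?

20

Total value 79 ≥ cost 62, so it is built.
Family 1: others sum to 51; max(0, 62 - 51) = 11.
Family 2: others sum to 63; max(0, 62 - 63) = 0.
Family 3: others sum to 70; max(0, 62 - 70) = 0.
Family 4: others sum to 53; max(0, 62 - 53) = 9.
Total collected = 11 + 0 + 0 + 9 = 20.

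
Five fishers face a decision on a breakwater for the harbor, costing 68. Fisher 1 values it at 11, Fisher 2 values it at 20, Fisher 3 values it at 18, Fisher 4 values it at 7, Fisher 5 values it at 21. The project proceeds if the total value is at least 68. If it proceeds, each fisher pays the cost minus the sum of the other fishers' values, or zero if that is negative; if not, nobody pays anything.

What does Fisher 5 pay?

12

Total value 77 ≥ cost 68, so the project is built.
The other fishers' values sum to 56.
Cost minus that sum is 68 - 56 = 12.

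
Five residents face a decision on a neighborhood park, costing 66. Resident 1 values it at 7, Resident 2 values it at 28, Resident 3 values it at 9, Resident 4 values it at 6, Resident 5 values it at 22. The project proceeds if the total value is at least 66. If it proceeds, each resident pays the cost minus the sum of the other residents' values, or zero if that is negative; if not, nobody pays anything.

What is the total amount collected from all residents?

42

Total value 72 ≥ cost 66, so it is built.
Resident 1: others sum to 65; max(0, 66 - 65) = 1.
Resident 2: others sum to 44; max(0, 66 - 44) = 22.
Resident 3: others sum to 63; max(0, 66 - 63) = 3.
Resident 4: others sum to 66; max(0, 66 - 66) = 0.
Resident 5: others sum to 50; max(0, 66 - 50) = 16.
Total collected = 1 + 22 + 3 + 0 + 16 = 42.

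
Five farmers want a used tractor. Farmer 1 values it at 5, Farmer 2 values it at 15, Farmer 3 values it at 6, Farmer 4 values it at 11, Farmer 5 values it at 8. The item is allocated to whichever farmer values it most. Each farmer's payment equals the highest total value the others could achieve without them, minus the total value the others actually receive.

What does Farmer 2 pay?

Farmer 2 has the highest value and receives the item.
Without Farmer 2, the item would go to the next-highest value, 11, so the others could achieve 11.
With Farmer 2 present and winning, the others receive nothing, so their total is 0.
Payment = 11 - 0 = 11.

11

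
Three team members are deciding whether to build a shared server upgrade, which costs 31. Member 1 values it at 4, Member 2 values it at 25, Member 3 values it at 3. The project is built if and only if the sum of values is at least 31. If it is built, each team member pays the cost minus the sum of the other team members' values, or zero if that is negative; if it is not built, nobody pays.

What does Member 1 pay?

3

Total value 32 ≥ cost 31, so the project is built.
The other team members' values sum to 28.
Cost minus that sum is 31 - 28 = 3.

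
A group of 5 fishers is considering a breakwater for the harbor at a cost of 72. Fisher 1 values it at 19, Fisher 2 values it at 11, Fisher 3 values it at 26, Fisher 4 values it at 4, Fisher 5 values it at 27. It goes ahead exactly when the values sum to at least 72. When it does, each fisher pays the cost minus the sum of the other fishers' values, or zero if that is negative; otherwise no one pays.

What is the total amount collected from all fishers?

Total value 87 ≥ cost 72, so it is built.
Fisher 1: others sum to 68; max(0, 72 - 68) = 4.
Fisher 2: others sum to 76; max(0, 72 - 76) = 0.
Fisher 3: others sum to 61; max(0, 72 - 61) = 11.
Fisher 4: others sum to 83; max(0, 72 - 83) = 0.
Fisher 5: others sum to 60; max(0, 72 - 60) = 12.
Total collected = 4 + 0 + 11 + 0 + 12 = 27.

27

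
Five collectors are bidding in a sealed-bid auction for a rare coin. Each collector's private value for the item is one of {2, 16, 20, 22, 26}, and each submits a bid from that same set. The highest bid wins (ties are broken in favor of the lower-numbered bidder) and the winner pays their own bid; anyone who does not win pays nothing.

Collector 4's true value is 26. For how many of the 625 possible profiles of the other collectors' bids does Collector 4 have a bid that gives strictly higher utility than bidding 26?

108

Others bid (2, 2, 2, 2): truth gives 0; bid 16 gives 10 > 0. Violating.
Others bid (2, 2, 2, 16): truth gives 0; bid 16 gives 10 > 0. Violating.
Others bid (2, 2, 2, 20): truth gives 0; bid 20 gives 6 > 0. Violating.
Others bid (2, 2, 2, 22): truth gives 0; bid 22 gives 4 > 0. Violating.
Others bid (2, 2, 2, 26): truth gives 0; no alternative beats it.
Others bid (2, 2, 16, 26): truth gives 0; no alternative beats it.
(Checking all 625 profiles: 108 have a profitable deviation, 517 do not.)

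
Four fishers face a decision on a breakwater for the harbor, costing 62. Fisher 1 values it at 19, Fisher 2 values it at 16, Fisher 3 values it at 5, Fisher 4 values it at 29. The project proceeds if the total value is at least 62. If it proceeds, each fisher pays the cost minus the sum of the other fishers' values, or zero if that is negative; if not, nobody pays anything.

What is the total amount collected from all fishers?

Total value 69 ≥ cost 62, so it is built.
Fisher 1: others sum to 50; max(0, 62 - 50) = 12.
Fisher 2: others sum to 53; max(0, 62 - 53) = 9.
Fisher 3: others sum to 64; max(0, 62 - 64) = 0.
Fisher 4: others sum to 40; max(0, 62 - 40) = 22.
Total collected = 12 + 9 + 0 + 22 = 43.

43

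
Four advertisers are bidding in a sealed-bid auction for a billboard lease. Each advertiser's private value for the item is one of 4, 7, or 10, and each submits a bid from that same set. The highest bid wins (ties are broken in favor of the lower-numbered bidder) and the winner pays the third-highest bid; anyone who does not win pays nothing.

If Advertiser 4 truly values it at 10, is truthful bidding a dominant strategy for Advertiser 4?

Check each profile of the others' bids and compare truth against every alternative bid.
Others bid (4, 4, 7): truth gives 6, best alternative gives 0.
Others bid (4, 7, 4): truth gives 6, best alternative gives 0.
Others bid (7, 4, 4): truth gives 6, best alternative gives 0.
Others bid (4, 7, 7): truth gives 3, best alternative gives 0.
Others bid (7, 4, 7): truth gives 3, best alternative gives 0.
Others bid (7, 7, 4): truth gives 3, best alternative gives 0.
(Remaining 21 profiles checked similarly; truth is weakly best in each.)
In every case the truthful bid is at least as good as any alternative, so it is a dominant strategy.

Yes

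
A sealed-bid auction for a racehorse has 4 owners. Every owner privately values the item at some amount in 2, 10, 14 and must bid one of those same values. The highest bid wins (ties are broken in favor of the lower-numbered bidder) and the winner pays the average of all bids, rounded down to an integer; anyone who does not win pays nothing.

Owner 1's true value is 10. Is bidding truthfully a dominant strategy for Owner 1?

Consider the case where Owner 2 bids 2, Owner 3 bids 2 and Owner 4 bids 2.
Truthful bid 10: wins, pays 4, utility 10 - 4 = 6.
Bid 2 instead: wins, pays 2, utility 10 - 2 = 8.
Since 8 > 6, bidding 2 is strictly better here, so truthful bidding is not dominant.

No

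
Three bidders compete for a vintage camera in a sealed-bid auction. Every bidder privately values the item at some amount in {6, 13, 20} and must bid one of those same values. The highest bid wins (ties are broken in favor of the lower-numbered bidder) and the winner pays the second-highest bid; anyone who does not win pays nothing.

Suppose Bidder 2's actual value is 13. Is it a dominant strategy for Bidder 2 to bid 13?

Check each profile of the others' bids and compare truth against every alternative bid.
Others bid (6, 6): truth gives 7, best alternative gives 7.
Others bid (6, 13): truth gives 0, best alternative gives 0.
Others bid (6, 20): truth gives 0, best alternative gives 0.
Others bid (13, 6): truth gives 0, best alternative gives 0.
Others bid (13, 13): truth gives 0, best alternative gives 0.
Others bid (13, 20): truth gives 0, best alternative gives 0.
(Remaining 3 profiles checked similarly; truth is weakly best in each.)
In every case the truthful bid is at least as good as any alternative, so it is a dominant strategy.

Yes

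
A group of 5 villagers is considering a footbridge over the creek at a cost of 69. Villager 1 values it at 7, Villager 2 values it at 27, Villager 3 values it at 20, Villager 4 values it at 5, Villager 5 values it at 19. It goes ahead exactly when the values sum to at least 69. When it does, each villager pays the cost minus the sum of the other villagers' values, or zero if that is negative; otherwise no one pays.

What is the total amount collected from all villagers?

Total value 78 ≥ cost 69, so it is built.
Villager 1: others sum to 71; max(0, 69 - 71) = 0.
Villager 2: others sum to 51; max(0, 69 - 51) = 18.
Villager 3: others sum to 58; max(0, 69 - 58) = 11.
Villager 4: others sum to 73; max(0, 69 - 73) = 0.
Villager 5: others sum to 59; max(0, 69 - 59) = 10.
Total collected = 0 + 18 + 11 + 0 + 10 = 39.

39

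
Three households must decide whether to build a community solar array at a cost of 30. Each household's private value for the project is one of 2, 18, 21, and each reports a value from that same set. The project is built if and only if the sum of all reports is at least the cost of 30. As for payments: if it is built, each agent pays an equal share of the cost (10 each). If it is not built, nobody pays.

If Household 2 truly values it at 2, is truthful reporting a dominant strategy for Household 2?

Check each profile of the others' reports and compare truth against every alternative report.
Others report (2, 18): truth gives 0, best alternative gives -8.
Others report (2, 21): truth gives 0, best alternative gives -8.
Others report (18, 2): truth gives 0, best alternative gives -8.
Others report (21, 2): truth gives 0, best alternative gives -8.
Others report (18, 18): truth gives -8, best alternative gives -8.
Others report (18, 21): truth gives -8, best alternative gives -8.
(Remaining 3 profiles checked similarly; truth is weakly best in each.)
In every case the truthful report is at least as good as any alternative, so it is a dominant strategy.

Yes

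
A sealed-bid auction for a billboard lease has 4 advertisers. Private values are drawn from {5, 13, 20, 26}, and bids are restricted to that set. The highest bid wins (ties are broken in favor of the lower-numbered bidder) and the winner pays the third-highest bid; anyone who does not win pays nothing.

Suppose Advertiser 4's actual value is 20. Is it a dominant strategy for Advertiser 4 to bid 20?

Consider the case where Advertiser 1 bids 5, Advertiser 2 bids 5 and Advertiser 3 bids 20.
Truthful bid 20: loses, pays 0, utility 0.
Bid 26 instead: wins, pays 5, utility 20 - 5 = 15.
Since 15 > 0, bidding 26 is strictly better here, so truthful bidding is not dominant.

No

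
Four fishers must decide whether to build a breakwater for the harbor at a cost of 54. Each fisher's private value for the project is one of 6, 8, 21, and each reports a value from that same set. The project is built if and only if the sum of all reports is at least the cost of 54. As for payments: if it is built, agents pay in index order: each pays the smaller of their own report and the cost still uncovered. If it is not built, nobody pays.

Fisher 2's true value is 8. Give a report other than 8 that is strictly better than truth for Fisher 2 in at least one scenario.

Suppose Fisher 1 reports 6, Fisher 3 reports 21 and Fisher 4 reports 21.
Report 8: project built, pays 8, utility 8 - 8 = 0.
Report 6: project built, pays 6, utility 8 - 6 = 2.
So reporting 6 beats truth here (2 > 0).

6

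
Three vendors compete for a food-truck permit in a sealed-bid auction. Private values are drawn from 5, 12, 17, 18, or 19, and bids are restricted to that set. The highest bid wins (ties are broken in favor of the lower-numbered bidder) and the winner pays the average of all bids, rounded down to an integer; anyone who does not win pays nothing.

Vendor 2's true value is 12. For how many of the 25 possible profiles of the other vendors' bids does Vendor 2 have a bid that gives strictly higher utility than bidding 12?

Others bid (12, 5): truth gives 0; bid 17 gives 1 > 0. Violating.
Others bid (5, 5): truth gives 5; no alternative beats it.
Others bid (5, 12): truth gives 3; no alternative beats it.
(Checking all 25 profiles: 1 has a profitable deviation, 24 do not.)

1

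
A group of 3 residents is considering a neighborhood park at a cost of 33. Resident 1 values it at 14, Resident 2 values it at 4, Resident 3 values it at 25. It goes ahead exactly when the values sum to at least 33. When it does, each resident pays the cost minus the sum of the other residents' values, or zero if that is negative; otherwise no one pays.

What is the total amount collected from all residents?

Total value 43 ≥ cost 33, so it is built.
Resident 1: others sum to 29; max(0, 33 - 29) = 4.
Resident 2: others sum to 39; max(0, 33 - 39) = 0.
Resident 3: others sum to 18; max(0, 33 - 18) = 15.
Total collected = 4 + 0 + 15 = 19.

19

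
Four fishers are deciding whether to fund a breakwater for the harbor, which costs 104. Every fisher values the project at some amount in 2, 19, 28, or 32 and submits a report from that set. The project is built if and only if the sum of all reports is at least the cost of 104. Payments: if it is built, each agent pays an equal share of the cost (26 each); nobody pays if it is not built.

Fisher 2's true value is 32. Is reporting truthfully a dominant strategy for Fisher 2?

Yes

Check each profile of the others' reports and compare truth against every alternative report.
Others report (19, 28, 28): truth gives 6, best alternative gives 0.
Others report (28, 19, 28): truth gives 6, best alternative gives 0.
Others report (28, 28, 19): truth gives 6, best alternative gives 0.
Others report (19, 28, 32): truth gives 6, best alternative gives 6.
Others report (19, 32, 28): truth gives 6, best alternative gives 6.
Others report (19, 32, 32): truth gives 6, best alternative gives 6.
(Remaining 58 profiles checked similarly; truth is weakly best in each.)
In every case the truthful report is at least as good as any alternative, so it is a dominant strategy.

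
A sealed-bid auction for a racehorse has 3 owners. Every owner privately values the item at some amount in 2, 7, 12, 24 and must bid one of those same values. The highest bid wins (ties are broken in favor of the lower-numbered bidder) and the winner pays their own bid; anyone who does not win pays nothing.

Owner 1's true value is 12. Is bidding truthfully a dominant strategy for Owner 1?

Consider the case where Owner 2 bids 2 and Owner 3 bids 2.
Truthful bid 12: wins, pays 12, utility 12 - 12 = 0.
Bid 2 instead: wins, pays 2, utility 12 - 2 = 10.
Since 10 > 0, bidding 2 is strictly better here, so truthful bidding is not dominant.

No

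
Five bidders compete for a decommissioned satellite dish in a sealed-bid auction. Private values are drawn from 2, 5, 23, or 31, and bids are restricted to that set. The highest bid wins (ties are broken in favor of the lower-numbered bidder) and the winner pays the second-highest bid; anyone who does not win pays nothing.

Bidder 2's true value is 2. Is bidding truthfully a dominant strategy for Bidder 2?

Yes

Check each profile of the others' bids and compare truth against every alternative bid.
Others bid (2, 2, 2, 5): truth gives 0, best alternative gives -3.
Others bid (2, 2, 5, 2): truth gives 0, best alternative gives -3.
Others bid (2, 2, 5, 5): truth gives 0, best alternative gives -3.
Others bid (2, 5, 2, 2): truth gives 0, best alternative gives -3.
Others bid (2, 5, 2, 5): truth gives 0, best alternative gives -3.
Others bid (2, 5, 5, 2): truth gives 0, best alternative gives -3.
(Remaining 250 profiles checked similarly; truth is weakly best in each.)
In every case the truthful bid is at least as good as any alternative, so it is a dominant strategy.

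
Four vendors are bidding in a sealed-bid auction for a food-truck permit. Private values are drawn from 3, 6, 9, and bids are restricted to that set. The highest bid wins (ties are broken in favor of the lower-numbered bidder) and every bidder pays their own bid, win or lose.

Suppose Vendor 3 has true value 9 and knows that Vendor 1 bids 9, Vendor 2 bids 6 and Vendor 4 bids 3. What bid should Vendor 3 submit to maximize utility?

Bid 3: loses but pays 3, utility -3.
Bid 6: loses but pays 6, utility -6.
Bid 9: loses but pays 9, utility -9.
The best choice is 3 with utility -3.

3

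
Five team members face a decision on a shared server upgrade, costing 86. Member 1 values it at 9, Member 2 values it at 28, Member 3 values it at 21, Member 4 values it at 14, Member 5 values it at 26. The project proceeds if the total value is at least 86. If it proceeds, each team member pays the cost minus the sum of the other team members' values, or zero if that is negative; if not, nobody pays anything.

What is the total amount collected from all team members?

41

Total value 98 ≥ cost 86, so it is built.
Member 1: others sum to 89; max(0, 86 - 89) = 0.
Member 2: others sum to 70; max(0, 86 - 70) = 16.
Member 3: others sum to 77; max(0, 86 - 77) = 9.
Member 4: others sum to 84; max(0, 86 - 84) = 2.
Member 5: others sum to 72; max(0, 86 - 72) = 14.
Total collected = 0 + 16 + 9 + 2 + 14 = 41.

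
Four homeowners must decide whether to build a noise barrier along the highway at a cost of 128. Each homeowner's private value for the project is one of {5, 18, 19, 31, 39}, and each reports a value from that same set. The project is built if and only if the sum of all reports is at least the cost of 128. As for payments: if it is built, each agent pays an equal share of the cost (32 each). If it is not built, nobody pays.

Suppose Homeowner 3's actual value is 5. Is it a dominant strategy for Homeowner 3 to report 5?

Yes

Check each profile of the others' reports and compare truth against every alternative report.
Others report (39, 39, 39): truth gives 0, best alternative gives -27.
Others report (5, 5, 5): truth gives 0, best alternative gives 0.
Others report (5, 5, 18): truth gives 0, best alternative gives 0.
Others report (5, 5, 19): truth gives 0, best alternative gives 0.
Others report (5, 5, 31): truth gives 0, best alternative gives 0.
Others report (5, 5, 39): truth gives 0, best alternative gives 0.
(Remaining 119 profiles checked similarly; truth is weakly best in each.)
In every case the truthful report is at least as good as any alternative, so it is a dominant strategy.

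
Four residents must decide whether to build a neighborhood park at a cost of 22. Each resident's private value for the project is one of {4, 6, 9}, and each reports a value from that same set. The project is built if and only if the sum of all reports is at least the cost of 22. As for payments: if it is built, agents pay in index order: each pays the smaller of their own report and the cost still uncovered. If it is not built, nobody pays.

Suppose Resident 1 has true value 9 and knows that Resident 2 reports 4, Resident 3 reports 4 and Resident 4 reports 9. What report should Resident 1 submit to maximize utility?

Report 4: project not built, utility 0.
Report 6: project built, pays 6, utility 9 - 6 = 3.
Report 9: project built, pays 9, utility 9 - 9 = 0.
The best choice is 6 with utility 3.

6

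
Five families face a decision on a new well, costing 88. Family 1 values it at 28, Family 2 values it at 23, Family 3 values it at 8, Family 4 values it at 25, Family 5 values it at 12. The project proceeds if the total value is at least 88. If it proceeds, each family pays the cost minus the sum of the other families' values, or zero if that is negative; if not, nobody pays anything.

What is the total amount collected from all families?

56

Total value 96 ≥ cost 88, so it is built.
Family 1: others sum to 68; max(0, 88 - 68) = 20.
Family 2: others sum to 73; max(0, 88 - 73) = 15.
Family 3: others sum to 88; max(0, 88 - 88) = 0.
Family 4: others sum to 71; max(0, 88 - 71) = 17.
Family 5: others sum to 84; max(0, 88 - 84) = 4.
Total collected = 20 + 15 + 0 + 17 + 4 = 56.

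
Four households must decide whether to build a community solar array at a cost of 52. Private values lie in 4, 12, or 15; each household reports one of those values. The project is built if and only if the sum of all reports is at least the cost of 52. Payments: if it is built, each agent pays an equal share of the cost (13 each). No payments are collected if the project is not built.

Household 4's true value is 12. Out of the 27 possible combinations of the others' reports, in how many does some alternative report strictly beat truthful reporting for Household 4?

4

Others report (12, 15, 15): truth gives -1; report 4 gives 0 > -1. Violating.
Others report (15, 12, 15): truth gives -1; report 4 gives 0 > -1. Violating.
Others report (15, 15, 12): truth gives -1; report 4 gives 0 > -1. Violating.
Others report (15, 15, 15): truth gives -1; report 4 gives 0 > -1. Violating.
Others report (4, 4, 4): truth gives 0; no alternative beats it.
Others report (4, 4, 12): truth gives 0; no alternative beats it.
(Checking all 27 profiles: 4 have a profitable deviation, 23 do not.)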